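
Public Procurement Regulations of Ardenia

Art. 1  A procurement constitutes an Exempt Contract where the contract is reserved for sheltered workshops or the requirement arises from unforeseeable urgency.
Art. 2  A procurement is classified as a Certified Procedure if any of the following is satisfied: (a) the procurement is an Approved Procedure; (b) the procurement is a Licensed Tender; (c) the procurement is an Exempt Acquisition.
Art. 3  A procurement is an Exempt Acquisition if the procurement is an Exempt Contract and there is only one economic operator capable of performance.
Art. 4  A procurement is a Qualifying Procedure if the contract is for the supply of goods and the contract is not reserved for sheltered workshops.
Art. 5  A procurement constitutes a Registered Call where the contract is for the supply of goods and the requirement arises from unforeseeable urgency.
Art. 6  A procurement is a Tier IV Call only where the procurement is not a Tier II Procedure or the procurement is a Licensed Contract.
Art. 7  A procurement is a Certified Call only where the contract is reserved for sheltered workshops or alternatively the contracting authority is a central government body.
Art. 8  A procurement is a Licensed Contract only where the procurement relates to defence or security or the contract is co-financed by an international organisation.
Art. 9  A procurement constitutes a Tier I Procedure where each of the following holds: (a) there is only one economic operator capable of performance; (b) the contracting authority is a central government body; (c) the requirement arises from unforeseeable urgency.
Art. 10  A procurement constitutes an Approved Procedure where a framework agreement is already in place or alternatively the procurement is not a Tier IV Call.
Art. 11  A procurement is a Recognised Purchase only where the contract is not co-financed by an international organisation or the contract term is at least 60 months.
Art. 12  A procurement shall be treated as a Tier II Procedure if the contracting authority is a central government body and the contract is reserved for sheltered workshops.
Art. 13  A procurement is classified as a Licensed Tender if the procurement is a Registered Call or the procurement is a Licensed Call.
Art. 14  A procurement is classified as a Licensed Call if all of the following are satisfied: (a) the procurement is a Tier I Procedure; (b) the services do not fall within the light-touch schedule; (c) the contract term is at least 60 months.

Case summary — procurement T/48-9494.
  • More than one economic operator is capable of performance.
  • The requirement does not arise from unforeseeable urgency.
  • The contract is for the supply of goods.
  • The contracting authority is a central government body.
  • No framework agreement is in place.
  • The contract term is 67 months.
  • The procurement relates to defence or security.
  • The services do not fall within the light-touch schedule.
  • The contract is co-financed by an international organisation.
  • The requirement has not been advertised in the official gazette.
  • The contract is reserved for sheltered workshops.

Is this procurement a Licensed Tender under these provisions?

No

article 5 — Registered Call: [the contract is for the supply of goods? yes] AND [the requirement arises from unforeseeable urgency? no] → not satisfied.
article 9 — Tier I Procedure: [there is only one economic operator capable of performance? no] AND [the contracting authority is a central government body? yes] AND [the requirement arises from unforeseeable urgency? no] → not satisfied.
article 14 — Licensed Call: [Tier I Procedure (article 9)? no] AND [the services do not fall within the light-touch schedule? yes] AND [contract term: 67 months ≥ 60 months? yes] → not satisfied.
article 13 — Licensed Tender: [Registered Call (article 5)? no] OR [Licensed Call (article 14)? no] → not satisfied.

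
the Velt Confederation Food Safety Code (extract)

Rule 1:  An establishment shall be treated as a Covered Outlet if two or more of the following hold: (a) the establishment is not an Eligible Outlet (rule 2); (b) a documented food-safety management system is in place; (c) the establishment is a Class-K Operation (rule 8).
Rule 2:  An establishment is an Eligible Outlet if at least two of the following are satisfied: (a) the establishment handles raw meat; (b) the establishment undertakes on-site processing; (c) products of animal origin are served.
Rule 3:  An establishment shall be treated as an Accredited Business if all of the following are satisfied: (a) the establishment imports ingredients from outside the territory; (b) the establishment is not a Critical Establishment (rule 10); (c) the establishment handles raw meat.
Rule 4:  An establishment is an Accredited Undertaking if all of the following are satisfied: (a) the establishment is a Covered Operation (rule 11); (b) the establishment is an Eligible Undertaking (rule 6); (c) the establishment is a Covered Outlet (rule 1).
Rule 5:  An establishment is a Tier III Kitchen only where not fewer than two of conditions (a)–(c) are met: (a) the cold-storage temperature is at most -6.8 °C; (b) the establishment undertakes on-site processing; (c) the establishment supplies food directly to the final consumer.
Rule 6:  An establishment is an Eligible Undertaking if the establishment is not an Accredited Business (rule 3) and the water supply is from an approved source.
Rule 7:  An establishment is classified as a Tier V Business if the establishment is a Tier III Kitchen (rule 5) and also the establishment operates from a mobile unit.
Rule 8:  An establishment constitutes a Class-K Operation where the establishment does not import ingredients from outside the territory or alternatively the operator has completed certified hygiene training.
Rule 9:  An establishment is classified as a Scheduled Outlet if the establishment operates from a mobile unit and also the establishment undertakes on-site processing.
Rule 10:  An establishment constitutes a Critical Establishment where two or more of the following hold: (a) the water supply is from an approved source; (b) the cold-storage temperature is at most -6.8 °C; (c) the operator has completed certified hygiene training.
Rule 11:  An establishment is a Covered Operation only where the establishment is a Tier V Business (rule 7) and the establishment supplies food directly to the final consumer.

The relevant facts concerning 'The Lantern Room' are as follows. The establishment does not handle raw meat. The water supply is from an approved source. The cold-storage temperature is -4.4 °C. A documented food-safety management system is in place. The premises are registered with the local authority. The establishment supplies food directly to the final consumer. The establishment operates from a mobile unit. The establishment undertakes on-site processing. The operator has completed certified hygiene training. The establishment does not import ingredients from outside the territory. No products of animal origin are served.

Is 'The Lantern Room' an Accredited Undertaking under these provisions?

Yes

Under rule 5: cold-storage temperature: -4.4 °C ≤ -6.8 °C? no; the establishment undertakes on-site processing? yes; the establishment supplies food directly to the final consumer? yes — 2 of 3 hold (need ≥2) → satisfied.
Under rule 7: Tier III Kitchen (rule 5)? yes; and the establishment operates from a mobile unit? yes. So the establishment is a Tier V Business.
Under rule 11: Tier V Business (rule 7)? yes; and the establishment supplies food directly to the final consumer? yes. So the establishment is a Covered Operation.
Under rule 10: the water supply is from an approved source? yes; cold-storage temperature: -4.4 °C ≤ -6.8 °C? no; the operator has completed certified hygiene training? yes — 2 of 3 hold (need ≥2) → satisfied.
Under rule 3: the establishment imports ingredients from outside the territory? no; and not a Critical Establishment (rule 10)? no; and the establishment handles raw meat? no. So the establishment is not an Accredited Business.
Under rule 6: not an Accredited Business (rule 3)? yes; and the water supply is from an approved source? yes. So the establishment is an Eligible Undertaking.
Under rule 2: the establishment handles raw meat? no; the establishment undertakes on-site processing? yes; products of animal origin are served? no — 1 of 3 hold (need ≥2) → not satisfied.
Under rule 8: the establishment does not import ingredients from outside the territory? yes; or the operator has completed certified hygiene training? yes. So the establishment is a Class-K Operation.
Under rule 1: not an Eligible Outlet (rule 2)? yes; a documented food-safety management system is in place? yes; Class-K Operation (rule 8)? yes — 3 of 3 hold (need ≥2) → satisfied.
Under rule 4: Covered Operation (rule 11)? yes; and Eligible Undertaking (rule 6)? yes; and Covered Outlet (rule 1)? yes. So the establishment is an Accredited Undertaking.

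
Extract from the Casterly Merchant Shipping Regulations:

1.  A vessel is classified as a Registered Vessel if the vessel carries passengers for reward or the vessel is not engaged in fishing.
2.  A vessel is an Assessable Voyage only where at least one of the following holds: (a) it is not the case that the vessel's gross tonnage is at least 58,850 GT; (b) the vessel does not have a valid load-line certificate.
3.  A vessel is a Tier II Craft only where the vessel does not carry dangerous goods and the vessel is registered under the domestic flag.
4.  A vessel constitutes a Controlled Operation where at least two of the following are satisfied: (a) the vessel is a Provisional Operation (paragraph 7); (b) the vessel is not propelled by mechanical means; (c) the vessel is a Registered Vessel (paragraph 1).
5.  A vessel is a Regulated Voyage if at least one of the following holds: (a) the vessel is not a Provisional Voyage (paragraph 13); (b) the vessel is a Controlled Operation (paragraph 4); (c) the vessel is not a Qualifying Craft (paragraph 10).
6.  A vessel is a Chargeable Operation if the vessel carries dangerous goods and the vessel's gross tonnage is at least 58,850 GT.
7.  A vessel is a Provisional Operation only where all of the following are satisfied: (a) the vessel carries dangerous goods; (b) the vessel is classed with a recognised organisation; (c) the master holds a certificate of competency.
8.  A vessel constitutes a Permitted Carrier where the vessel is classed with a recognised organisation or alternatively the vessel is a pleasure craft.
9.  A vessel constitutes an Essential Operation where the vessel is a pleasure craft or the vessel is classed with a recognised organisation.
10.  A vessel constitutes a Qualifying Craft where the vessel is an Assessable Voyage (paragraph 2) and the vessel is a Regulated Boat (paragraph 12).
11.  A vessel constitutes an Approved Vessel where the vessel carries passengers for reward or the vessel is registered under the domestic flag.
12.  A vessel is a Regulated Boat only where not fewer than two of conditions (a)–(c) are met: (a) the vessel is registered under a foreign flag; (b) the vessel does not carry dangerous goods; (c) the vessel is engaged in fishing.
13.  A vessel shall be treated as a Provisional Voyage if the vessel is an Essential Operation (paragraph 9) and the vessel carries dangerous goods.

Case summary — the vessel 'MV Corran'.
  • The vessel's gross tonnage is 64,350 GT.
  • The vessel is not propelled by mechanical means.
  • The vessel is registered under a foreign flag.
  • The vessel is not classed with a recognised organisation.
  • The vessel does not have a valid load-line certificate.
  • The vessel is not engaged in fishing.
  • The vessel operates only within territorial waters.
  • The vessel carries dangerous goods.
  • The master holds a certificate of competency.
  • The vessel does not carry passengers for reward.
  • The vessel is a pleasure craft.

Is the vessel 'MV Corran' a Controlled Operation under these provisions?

Yes

Under paragraph 7: the vessel carries dangerous goods? yes; and the vessel is classed with a recognised organisation? no; and the master holds a certificate of competency? yes. So the vessel is not a Provisional Operation.
Under paragraph 1: the vessel carries passengers for reward? no; or the vessel is not engaged in fishing? yes. So the vessel is a Registered Vessel.
Under paragraph 4: Provisional Operation (paragraph 7)? no; the vessel is not propelled by mechanical means? yes; Registered Vessel (paragraph 1)? yes — 2 of 3 hold (need ≥2) → satisfied.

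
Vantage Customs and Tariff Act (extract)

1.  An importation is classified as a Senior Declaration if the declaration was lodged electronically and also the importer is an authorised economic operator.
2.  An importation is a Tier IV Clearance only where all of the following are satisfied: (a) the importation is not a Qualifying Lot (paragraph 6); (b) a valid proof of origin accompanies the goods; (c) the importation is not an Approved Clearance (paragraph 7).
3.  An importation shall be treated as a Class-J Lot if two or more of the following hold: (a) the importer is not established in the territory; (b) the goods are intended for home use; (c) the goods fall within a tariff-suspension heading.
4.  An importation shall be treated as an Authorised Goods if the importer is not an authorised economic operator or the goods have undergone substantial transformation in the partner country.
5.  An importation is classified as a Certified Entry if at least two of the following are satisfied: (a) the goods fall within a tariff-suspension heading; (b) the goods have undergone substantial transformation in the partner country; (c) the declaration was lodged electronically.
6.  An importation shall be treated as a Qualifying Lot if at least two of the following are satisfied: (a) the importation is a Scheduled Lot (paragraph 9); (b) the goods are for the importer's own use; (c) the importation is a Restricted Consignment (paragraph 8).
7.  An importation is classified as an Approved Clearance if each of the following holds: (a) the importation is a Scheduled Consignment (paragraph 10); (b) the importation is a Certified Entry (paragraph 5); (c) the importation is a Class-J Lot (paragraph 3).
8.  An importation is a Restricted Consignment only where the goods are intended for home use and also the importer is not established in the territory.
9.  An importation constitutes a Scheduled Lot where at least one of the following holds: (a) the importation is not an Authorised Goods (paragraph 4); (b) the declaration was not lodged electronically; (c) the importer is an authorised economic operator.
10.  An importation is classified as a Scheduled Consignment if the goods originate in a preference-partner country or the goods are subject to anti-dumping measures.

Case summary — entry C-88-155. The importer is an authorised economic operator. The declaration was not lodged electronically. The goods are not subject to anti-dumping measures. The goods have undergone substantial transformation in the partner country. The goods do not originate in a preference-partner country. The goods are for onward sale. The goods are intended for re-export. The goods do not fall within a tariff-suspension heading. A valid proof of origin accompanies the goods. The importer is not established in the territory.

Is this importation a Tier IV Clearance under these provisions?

Under paragraph 4: the importer is not an authorised economic operator? no; or the goods have undergone substantial transformation in the partner country? yes. So the importation is an Authorised Goods.
Under paragraph 9: not an Authorised Goods (paragraph 4)? no; or the declaration was not lodged electronically? yes; or the importer is an authorised economic operator? yes. So the importation is a Scheduled Lot.
Under paragraph 8: the goods are intended for home use? no; and the importer is not established in the territory? yes. So the importation is not a Restricted Consignment.
Under paragraph 6: Scheduled Lot (paragraph 9)? yes; the goods are for the importer's own use? no; Restricted Consignment (paragraph 8)? no — 1 of 3 hold (need ≥2) → not satisfied.
Under paragraph 10: the goods originate in a preference-partner country? no; or the goods are subject to anti-dumping measures? no. So the importation is not a Scheduled Consignment.
Under paragraph 5: the goods fall within a tariff-suspension heading? no; the goods have undergone substantial transformation in the partner country? yes; the declaration was lodged electronically? no — 1 of 3 hold (need ≥2) → not satisfied.
Under paragraph 3: the importer is not established in the territory? yes; the goods are intended for home use? no; the goods fall within a tariff-suspension heading? no — 1 of 3 hold (need ≥2) → not satisfied.
Under paragraph 7: Scheduled Consignment (paragraph 10)? no; and Certified Entry (paragraph 5)? no; and Class-J Lot (paragraph 3)? no. So the importation is not an Approved Clearance.
Under paragraph 2: not a Qualifying Lot (paragraph 6)? yes; and a valid proof of origin accompanies the goods? yes; and not an Approved Clearance (paragraph 7)? yes. So the importation is a Tier IV Clearance.

Yes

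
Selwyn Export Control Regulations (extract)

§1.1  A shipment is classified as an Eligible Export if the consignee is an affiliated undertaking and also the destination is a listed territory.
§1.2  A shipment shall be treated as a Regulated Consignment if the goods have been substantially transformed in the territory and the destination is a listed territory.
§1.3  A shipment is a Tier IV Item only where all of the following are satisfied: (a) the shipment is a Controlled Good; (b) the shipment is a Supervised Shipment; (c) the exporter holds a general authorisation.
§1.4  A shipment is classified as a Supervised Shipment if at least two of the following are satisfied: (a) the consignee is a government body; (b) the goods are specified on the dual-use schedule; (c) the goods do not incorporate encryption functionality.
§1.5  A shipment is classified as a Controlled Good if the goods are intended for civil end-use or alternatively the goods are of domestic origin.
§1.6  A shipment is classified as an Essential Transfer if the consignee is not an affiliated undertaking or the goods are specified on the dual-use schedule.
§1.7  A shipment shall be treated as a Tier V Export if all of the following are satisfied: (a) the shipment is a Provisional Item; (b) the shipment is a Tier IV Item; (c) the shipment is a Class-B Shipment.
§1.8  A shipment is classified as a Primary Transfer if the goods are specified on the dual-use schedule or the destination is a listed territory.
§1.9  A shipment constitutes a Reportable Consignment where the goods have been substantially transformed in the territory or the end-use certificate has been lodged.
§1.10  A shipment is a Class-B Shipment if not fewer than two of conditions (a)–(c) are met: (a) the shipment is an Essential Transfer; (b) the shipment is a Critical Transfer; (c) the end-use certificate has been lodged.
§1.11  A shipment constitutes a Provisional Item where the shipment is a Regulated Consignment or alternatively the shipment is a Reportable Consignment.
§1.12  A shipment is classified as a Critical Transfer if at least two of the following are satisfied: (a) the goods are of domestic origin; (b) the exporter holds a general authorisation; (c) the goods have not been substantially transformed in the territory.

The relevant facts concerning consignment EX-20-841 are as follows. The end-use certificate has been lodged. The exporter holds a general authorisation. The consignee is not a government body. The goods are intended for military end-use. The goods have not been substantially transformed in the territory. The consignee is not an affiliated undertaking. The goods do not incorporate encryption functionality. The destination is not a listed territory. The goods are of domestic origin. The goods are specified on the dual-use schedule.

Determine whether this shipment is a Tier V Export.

§1.2 — Regulated Consignment: [the goods have been substantially transformed in the territory? no] AND [the destination is a listed territory? no] → not satisfied.
§1.9 — Reportable Consignment: [the goods have been substantially transformed in the territory? no] OR [the end-use certificate has been lodged? yes] → satisfied.
§1.11 — Provisional Item: [Regulated Consignment (§1.2)? no] OR [Reportable Consignment (§1.9)? yes] → satisfied.
§1.5 — Controlled Good: [the goods are intended for civil end-use? no] OR [the goods are of domestic origin? yes] → satisfied.
§1.4 — Supervised Shipment: the consignee is a government body? no; the goods are specified on the dual-use schedule? yes; the goods do not incorporate encryption functionality? yes — 2 of 3 hold (need ≥2) → satisfied.
§1.3 — Tier IV Item: [Controlled Good (§1.5)? yes] AND [Supervised Shipment (§1.4)? yes] AND [the exporter holds a general authorisation? yes] → satisfied.
§1.6 — Essential Transfer: [the consignee is not an affiliated undertaking? yes] OR [the goods are specified on the dual-use schedule? yes] → satisfied.
§1.12 — Critical Transfer: the goods are of domestic origin? yes; the exporter holds a general authorisation? yes; the goods have not been substantially transformed in the territory? yes — 3 of 3 hold (need ≥2) → satisfied.
§1.10 — Class-B Shipment: Essential Transfer (§1.6)? yes; Critical Transfer (§1.12)? yes; the end-use certificate has been lodged? yes — 3 of 3 hold (need ≥2) → satisfied.
§1.7 — Tier V Export: [Provisional Item (§1.11)? yes] AND [Tier IV Item (§1.3)? yes] AND [Class-B Shipment (§1.10)? yes] → satisfied.

Yes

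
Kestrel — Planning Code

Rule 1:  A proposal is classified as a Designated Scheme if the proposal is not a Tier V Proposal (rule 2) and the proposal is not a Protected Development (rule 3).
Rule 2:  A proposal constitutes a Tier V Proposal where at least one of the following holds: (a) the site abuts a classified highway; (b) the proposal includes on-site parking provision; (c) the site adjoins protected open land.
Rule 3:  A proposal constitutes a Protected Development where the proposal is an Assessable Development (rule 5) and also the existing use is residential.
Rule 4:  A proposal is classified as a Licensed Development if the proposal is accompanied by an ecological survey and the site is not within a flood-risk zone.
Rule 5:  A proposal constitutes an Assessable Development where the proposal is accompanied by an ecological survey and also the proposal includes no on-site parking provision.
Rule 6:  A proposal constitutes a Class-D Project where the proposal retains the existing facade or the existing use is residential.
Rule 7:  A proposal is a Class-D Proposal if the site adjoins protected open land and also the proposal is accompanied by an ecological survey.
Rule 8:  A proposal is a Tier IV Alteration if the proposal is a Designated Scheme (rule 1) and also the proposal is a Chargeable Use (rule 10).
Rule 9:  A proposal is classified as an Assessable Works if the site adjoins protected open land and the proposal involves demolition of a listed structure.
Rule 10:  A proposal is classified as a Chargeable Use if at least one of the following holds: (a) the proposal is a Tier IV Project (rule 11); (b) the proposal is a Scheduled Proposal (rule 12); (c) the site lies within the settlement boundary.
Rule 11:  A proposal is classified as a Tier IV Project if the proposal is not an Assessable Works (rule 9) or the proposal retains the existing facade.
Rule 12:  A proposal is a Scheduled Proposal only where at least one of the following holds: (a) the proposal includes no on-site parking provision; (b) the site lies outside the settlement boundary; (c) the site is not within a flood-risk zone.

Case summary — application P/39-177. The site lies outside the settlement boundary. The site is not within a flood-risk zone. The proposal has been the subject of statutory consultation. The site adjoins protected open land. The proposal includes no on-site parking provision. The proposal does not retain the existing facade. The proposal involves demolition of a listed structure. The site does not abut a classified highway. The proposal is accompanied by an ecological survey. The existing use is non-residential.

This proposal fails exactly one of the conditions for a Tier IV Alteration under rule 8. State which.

Designated Scheme

rule 2 — Tier V Proposal: [the site abuts a classified highway? no] OR [the proposal includes on-site parking provision? no] OR [the site adjoins protected open land? yes] → satisfied.
rule 5 — Assessable Development: [the proposal is accompanied by an ecological survey? yes] AND [the proposal includes no on-site parking provision? yes] → satisfied.
rule 3 — Protected Development: [Assessable Development (rule 5)? yes] AND [the existing use is residential? no] → not satisfied.
rule 1 — Designated Scheme: [not a Tier V Proposal (rule 2)? no] AND [not a Protected Development (rule 3)? yes] → not satisfied.
rule 9 — Assessable Works: [the site adjoins protected open land? yes] AND [the proposal involves demolition of a listed structure? yes] → satisfied.
rule 11 — Tier IV Project: [not an Assessable Works (rule 9)? no] OR [the proposal retains the existing facade? no] → not satisfied.
rule 12 — Scheduled Proposal: [the proposal includes no on-site parking provision? yes] OR [the site lies outside the settlement boundary? yes] OR [the site is not within a flood-risk zone? yes] → satisfied.
rule 10 — Chargeable Use: [Tier IV Project (rule 11)? no] OR [Scheduled Proposal (rule 12)? yes] OR [the site lies within the settlement boundary? no] → satisfied.
rule 8 — Tier IV Alteration: [Designated Scheme (rule 1)? no] AND [Chargeable Use (rule 10)? yes] → not satisfied.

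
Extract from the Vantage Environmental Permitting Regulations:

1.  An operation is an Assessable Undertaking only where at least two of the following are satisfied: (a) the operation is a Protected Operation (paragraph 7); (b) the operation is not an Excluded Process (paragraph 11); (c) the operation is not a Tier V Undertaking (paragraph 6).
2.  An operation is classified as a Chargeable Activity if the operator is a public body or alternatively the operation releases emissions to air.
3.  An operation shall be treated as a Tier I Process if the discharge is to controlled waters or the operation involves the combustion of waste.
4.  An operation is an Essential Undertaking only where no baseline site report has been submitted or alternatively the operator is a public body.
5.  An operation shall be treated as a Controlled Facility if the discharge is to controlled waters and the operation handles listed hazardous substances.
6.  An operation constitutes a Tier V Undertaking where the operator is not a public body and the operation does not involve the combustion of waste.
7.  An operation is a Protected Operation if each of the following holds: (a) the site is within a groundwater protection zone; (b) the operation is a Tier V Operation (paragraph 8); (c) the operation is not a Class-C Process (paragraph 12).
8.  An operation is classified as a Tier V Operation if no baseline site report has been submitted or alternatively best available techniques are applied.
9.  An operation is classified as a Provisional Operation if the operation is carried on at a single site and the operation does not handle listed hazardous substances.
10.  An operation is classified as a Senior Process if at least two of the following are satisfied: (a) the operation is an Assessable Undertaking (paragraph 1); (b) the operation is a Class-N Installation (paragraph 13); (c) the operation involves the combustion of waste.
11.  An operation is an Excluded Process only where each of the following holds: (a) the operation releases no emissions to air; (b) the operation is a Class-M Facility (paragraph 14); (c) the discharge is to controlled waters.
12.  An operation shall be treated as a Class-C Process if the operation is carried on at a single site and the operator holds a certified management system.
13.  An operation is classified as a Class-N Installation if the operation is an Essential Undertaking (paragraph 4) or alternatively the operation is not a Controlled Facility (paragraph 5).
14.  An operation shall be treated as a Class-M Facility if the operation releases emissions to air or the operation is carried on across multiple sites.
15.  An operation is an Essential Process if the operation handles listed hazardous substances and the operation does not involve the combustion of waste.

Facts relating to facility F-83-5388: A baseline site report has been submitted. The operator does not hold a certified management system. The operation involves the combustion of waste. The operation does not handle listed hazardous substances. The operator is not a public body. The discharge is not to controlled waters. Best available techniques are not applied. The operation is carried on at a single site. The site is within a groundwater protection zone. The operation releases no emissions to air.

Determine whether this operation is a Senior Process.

paragraph 8 — Tier V Operation: [no baseline site report has been submitted? no] OR [best available techniques are applied? no] → not satisfied.
paragraph 12 — Class-C Process: [the operation is carried on at a single site? yes] AND [the operator holds a certified management system? no] → not satisfied.
paragraph 7 — Protected Operation: [the site is within a groundwater protection zone? yes] AND [Tier V Operation (paragraph 8)? no] AND [not a Class-C Process (paragraph 12)? yes] → not satisfied.
paragraph 14 — Class-M Facility: [the operation releases emissions to air? no] OR [the operation is carried on across multiple sites? no] → not satisfied.
paragraph 11 — Excluded Process: [the operation releases no emissions to air? yes] AND [Class-M Facility (paragraph 14)? no] AND [the discharge is to controlled waters? no] → not satisfied.
paragraph 6 — Tier V Undertaking: [the operator is not a public body? yes] AND [the operation does not involve the combustion of waste? no] → not satisfied.
paragraph 1 — Assessable Undertaking: Protected Operation (paragraph 7)? no; not an Excluded Process (paragraph 11)? yes; not a Tier V Undertaking (paragraph 6)? yes — 2 of 3 hold (need ≥2) → satisfied.
paragraph 4 — Essential Undertaking: [no baseline site report has been submitted? no] OR [the operator is a public body? no] → not satisfied.
paragraph 5 — Controlled Facility: [the discharge is to controlled waters? no] AND [the operation handles listed hazardous substances? no] → not satisfied.
paragraph 13 — Class-N Installation: [Essential Undertaking (paragraph 4)? no] OR [not a Controlled Facility (paragraph 5)? yes] → satisfied.
paragraph 10 — Senior Process: Assessable Undertaking (paragraph 1)? yes; Class-N Installation (paragraph 13)? yes; the operation involves the combustion of waste? yes — 3 of 3 hold (need ≥2) → satisfied.

Yes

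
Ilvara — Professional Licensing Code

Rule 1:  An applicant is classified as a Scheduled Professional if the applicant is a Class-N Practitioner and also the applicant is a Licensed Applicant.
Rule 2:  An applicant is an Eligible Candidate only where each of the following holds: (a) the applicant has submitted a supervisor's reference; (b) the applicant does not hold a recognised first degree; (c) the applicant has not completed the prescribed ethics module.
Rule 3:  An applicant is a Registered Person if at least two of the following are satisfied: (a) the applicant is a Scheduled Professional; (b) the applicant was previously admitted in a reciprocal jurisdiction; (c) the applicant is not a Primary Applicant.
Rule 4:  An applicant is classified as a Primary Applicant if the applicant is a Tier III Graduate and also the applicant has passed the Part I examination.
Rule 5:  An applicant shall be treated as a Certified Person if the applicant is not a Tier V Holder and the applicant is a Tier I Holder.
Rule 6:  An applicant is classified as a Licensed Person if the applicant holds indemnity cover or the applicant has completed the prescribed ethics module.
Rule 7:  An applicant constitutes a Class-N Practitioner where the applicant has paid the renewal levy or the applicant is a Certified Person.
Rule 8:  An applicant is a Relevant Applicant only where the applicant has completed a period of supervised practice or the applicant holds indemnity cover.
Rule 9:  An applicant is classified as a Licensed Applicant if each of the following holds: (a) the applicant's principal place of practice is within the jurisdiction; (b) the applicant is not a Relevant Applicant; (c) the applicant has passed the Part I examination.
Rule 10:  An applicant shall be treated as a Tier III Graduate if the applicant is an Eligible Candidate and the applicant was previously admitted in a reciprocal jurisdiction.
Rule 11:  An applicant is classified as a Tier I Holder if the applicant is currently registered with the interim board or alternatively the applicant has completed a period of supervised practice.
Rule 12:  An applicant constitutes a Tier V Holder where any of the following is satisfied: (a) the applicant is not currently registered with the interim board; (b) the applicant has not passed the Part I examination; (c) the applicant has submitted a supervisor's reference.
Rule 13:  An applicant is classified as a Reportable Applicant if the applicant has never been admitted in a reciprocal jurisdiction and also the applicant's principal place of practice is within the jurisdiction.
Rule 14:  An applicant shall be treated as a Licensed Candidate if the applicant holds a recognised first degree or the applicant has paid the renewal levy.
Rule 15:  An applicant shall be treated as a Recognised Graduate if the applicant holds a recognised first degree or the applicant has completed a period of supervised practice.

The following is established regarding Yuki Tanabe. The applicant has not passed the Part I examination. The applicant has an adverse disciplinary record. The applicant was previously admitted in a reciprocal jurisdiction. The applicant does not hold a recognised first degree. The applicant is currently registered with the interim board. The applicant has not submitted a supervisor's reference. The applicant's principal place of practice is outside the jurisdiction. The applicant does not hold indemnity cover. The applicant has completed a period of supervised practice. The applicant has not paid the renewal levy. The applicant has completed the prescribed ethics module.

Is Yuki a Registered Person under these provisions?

Yes

rule 12 — Tier V Holder: [the applicant is not currently registered with the interim board? no] OR [the applicant has not passed the Part I examination? yes] OR [the applicant has submitted a supervisor's reference? no] → satisfied.
rule 11 — Tier I Holder: [the applicant is currently registered with the interim board? yes] OR [the applicant has completed a period of supervised practice? yes] → satisfied.
rule 5 — Certified Person: [not a Tier V Holder (rule 12)? no] AND [Tier I Holder (rule 11)? yes] → not satisfied.
rule 7 — Class-N Practitioner: [the applicant has paid the renewal levy? no] OR [Certified Person (rule 5)? no] → not satisfied.
rule 8 — Relevant Applicant: [the applicant has completed a period of supervised practice? yes] OR [the applicant holds indemnity cover? no] → satisfied.
rule 9 — Licensed Applicant: [the applicant's principal place of practice is within the jurisdiction? no] AND [not a Relevant Applicant (rule 8)? no] AND [the applicant has passed the Part I examination? no] → not satisfied.
rule 1 — Scheduled Professional: [Class-N Practitioner (rule 7)? no] AND [Licensed Applicant (rule 9)? no] → not satisfied.
rule 2 — Eligible Candidate: [the applicant has submitted a supervisor's reference? no] AND [the applicant does not hold a recognised first degree? yes] AND [the applicant has not completed the prescribed ethics module? no] → not satisfied.
rule 10 — Tier III Graduate: [Eligible Candidate (rule 2)? no] AND [the applicant was previously admitted in a reciprocal jurisdiction? yes] → not satisfied.
rule 4 — Primary Applicant: [Tier III Graduate (rule 10)? no] AND [the applicant has passed the Part I examination? no] → not satisfied.
rule 3 — Registered Person: Scheduled Professional (rule 1)? no; the applicant was previously admitted in a reciprocal jurisdiction? yes; not a Primary Applicant (rule 4)? yes — 2 of 3 hold (need ≥2) → satisfied.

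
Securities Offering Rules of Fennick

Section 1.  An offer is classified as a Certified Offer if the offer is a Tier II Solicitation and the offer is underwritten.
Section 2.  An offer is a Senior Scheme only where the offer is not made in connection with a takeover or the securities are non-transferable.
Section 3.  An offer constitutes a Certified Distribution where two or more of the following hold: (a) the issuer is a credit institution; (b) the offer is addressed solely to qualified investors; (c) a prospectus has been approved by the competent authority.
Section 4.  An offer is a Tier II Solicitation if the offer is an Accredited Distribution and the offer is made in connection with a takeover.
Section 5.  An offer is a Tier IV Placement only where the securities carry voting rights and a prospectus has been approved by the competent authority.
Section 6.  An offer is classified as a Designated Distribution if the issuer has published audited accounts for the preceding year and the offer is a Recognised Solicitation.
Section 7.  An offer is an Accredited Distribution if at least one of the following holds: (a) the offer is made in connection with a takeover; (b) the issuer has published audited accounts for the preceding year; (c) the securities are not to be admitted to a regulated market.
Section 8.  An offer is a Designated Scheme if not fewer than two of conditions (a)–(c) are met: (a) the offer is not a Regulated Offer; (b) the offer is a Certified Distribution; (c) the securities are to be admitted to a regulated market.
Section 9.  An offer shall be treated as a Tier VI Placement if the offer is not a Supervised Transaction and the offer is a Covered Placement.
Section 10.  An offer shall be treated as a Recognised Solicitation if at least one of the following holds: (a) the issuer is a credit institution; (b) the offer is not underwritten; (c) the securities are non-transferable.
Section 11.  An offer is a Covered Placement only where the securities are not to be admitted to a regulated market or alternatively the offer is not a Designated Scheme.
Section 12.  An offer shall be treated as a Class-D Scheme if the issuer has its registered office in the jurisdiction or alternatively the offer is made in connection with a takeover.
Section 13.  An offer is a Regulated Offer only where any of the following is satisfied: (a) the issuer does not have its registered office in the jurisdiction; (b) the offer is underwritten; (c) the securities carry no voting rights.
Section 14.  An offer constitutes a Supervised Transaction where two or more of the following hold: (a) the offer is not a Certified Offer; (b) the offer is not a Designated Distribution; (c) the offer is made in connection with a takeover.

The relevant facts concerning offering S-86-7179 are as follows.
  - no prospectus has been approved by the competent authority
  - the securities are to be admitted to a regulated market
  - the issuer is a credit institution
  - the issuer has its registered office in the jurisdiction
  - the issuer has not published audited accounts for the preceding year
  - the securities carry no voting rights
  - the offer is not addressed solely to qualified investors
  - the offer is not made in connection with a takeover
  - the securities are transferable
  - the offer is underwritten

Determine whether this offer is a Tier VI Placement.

No

section 7 — Accredited Distribution: [the offer is made in connection with a takeover? no] OR [the issuer has published audited accounts for the preceding year? no] OR [the securities are not to be admitted to a regulated market? no] → not satisfied.
section 4 — Tier II Solicitation: [Accredited Distribution (section 7)? no] AND [the offer is made in connection with a takeover? no] → not satisfied.
section 1 — Certified Offer: [Tier II Solicitation (section 4)? no] AND [the offer is underwritten? yes] → not satisfied.
section 10 — Recognised Solicitation: [the issuer is a credit institution? yes] OR [the offer is not underwritten? no] OR [the securities are non-transferable? no] → satisfied.
section 6 — Designated Distribution: [the issuer has published audited accounts for the preceding year? no] AND [Recognised Solicitation (section 10)? yes] → not satisfied.
section 14 — Supervised Transaction: not a Certified Offer (section 1)? yes; not a Designated Distribution (section 6)? yes; the offer is made in connection with a takeover? no — 2 of 3 hold (need ≥2) → satisfied.
section 13 — Regulated Offer: [the issuer does not have its registered office in the jurisdiction? no] OR [the offer is underwritten? yes] OR [the securities carry no voting rights? yes] → satisfied.
section 3 — Certified Distribution: the issuer is a credit institution? yes; the offer is addressed solely to qualified investors? no; a prospectus has been approved by the competent authority? no — 1 of 3 hold (need ≥2) → not satisfied.
section 8 — Designated Scheme: not a Regulated Offer (section 13)? no; Certified Distribution (section 3)? no; the securities are to be admitted to a regulated market? yes — 1 of 3 hold (need ≥2) → not satisfied.
section 11 — Covered Placement: [the securities are not to be admitted to a regulated market? no] OR [not a Designated Scheme (section 8)? yes] → satisfied.
section 9 — Tier VI Placement: [not a Supervised Transaction (section 14)? no] AND [Covered Placement (section 11)? yes] → not satisfied.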